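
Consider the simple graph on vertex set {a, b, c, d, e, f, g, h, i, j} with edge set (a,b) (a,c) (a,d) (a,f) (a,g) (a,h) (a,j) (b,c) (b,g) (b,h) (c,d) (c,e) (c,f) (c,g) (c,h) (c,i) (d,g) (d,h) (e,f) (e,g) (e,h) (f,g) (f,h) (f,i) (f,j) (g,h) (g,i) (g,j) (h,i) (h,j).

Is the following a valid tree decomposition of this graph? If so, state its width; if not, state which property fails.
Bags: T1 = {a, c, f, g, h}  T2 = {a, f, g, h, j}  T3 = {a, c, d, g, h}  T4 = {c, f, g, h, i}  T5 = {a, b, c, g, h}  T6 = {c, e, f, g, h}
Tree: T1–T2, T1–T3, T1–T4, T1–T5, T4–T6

Checking the three conditions: (i) the bags cover all of {a, b, c, d, e, f, g, h, i, j}; (ii) for each edge, some bag contains both endpoints; (iii) the bags containing any fixed vertex form a subtree. All hold, so the decomposition is valid with width 5 − 1 = 4.

Yes; width 4.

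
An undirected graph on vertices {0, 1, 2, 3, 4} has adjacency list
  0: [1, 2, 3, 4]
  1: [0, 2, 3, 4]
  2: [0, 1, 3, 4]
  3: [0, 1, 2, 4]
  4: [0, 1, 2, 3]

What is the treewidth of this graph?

4

A width-4 tree decomposition is:
Bags: B1 = {0, 1, 2, 3, 4}
Tree: (single bag)
With just one bag of size 5, the width is 5 − 1 = 4, so tw(G) ≤ 4. For the lower bound, the 5 vertices {0, 1, 2, 3, 4} are pairwise adjacent, and any tree decomposition puts a clique entirely inside one bag — forcing width ≥ 4. Therefore the treewidth is 4.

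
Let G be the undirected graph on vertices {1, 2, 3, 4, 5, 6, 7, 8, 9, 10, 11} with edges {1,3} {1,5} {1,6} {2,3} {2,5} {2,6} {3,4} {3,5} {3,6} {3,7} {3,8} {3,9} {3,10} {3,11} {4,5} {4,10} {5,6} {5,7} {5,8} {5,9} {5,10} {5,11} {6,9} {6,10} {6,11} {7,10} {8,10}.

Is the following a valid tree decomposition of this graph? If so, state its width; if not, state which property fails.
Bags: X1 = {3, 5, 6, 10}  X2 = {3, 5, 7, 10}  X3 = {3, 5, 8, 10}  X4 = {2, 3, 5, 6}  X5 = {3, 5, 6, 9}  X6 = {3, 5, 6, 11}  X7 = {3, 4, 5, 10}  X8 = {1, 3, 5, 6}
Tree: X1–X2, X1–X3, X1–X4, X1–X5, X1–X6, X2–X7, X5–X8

Checking the three conditions: (i) the bags cover all of {1, 2, 3, 4, 5, 6, 7, 8, 9, 10, 11}; (ii) for each edge, some bag contains both endpoints; (iii) the bags containing any fixed vertex form a subtree. All hold, so the decomposition is valid with width 4 − 1 = 3.

Yes; width 3.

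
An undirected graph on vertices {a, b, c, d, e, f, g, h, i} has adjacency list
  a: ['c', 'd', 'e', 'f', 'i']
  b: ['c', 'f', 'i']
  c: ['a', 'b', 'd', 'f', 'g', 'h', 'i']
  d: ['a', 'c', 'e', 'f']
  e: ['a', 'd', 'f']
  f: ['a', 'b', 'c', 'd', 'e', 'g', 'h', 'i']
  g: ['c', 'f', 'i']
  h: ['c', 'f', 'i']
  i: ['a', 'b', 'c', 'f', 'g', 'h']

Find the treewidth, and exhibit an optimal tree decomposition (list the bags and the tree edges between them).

The largest bag has 4 vertices, giving width 3; this decomposition certifies tw(G) ≤ 3. Conversely, {a, d, e, f} is a clique of size 4, and the vertices of any clique must share a bag in every tree decomposition; so some bag has ≥ 4 vertices and tw(G) ≥ 3. Combining the bounds, tw(G) = 3.

Treewidth 3.
One such decomposition:
Bags: B1 = {a, c, f, i}  B2 = {a, c, d, f}  B3 = {b, c, f, i}  B4 = {c, f, h, i}  B5 = {a, d, e, f}  B6 = {c, f, g, i}
Tree: B1–B2, B1–B3, B1–B4, B2–B5, B1–B6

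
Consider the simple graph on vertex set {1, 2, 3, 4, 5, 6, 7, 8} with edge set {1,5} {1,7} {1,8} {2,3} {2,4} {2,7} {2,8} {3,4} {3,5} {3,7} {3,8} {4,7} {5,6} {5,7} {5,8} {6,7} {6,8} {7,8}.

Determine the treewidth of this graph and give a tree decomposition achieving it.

Treewidth 3.
One optimal decomposition is:
Bags: B1 = {2, 3, 4, 7}  B2 = {2, 3, 7, 8}  B3 = {3, 5, 7, 8}  B4 = {5, 6, 7, 8}  B5 = {1, 5, 7, 8}
Tree: B1–B2, B2–B3, B3–B4, B3–B5

Every bag has size at most 4, so the width is 4 − 1 = 3 and tw(G) ≤ 3. For the lower bound, the 4 vertices {2, 3, 7, 8} are pairwise adjacent, and any tree decomposition puts a clique entirely inside one bag — forcing width ≥ 3. Therefore the treewidth is 3.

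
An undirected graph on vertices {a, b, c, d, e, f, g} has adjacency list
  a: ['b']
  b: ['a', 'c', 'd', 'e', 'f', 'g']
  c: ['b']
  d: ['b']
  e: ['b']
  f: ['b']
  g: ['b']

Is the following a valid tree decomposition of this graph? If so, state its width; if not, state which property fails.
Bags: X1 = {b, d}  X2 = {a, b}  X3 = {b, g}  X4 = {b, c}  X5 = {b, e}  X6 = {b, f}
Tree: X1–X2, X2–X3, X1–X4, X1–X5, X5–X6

Yes; width 1.

Every vertex of G appears in some bag (union = {a, b, c, d, e, f, g}); every edge is covered by a bag; and for each vertex v the set of bags containing v is connected in the bag tree. The decomposition is therefore valid. The largest bag has 2 vertices, so the width is 1.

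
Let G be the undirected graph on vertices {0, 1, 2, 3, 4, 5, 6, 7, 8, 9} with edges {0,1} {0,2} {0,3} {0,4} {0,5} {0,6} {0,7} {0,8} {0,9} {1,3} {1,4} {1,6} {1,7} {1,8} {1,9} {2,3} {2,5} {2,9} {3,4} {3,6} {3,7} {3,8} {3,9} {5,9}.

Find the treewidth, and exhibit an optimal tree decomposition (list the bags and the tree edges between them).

Treewidth 3.
One optimal decomposition is:
Bags: B1 = {0, 1, 3, 9}  B2 = {0, 2, 3, 9}  B3 = {0, 2, 5, 9}  B4 = {0, 1, 3, 4}  B5 = {0, 1, 3, 7}  B6 = {0, 1, 3, 6}  B7 = {0, 1, 3, 8}
Tree: B1–B2, B2–B3, B1–B4, B4–B5, B1–B6, B4–B7

Each bag holds 4 vertices, so the decomposition has width 3, which upper-bounds the treewidth. For the lower bound, the 4 vertices {0, 1, 3, 4} are pairwise adjacent, and any tree decomposition puts a clique entirely inside one bag — forcing width ≥ 3. Therefore the treewidth is 3.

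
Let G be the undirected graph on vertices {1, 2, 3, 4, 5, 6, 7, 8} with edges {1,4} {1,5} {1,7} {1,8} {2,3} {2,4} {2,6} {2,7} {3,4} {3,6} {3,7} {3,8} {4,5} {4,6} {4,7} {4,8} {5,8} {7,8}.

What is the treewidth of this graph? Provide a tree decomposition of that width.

Every bag has size at most 4, so the width is 4 − 1 = 3 and tw(G) ≤ 3. On the other hand G contains the 4-clique {1, 4, 5, 8}. A clique must lie in a single bag of any decomposition, so no decomposition can have width below 3. Therefore the treewidth is 3.

Treewidth 3.
Bags: B1 = {3, 4, 7, 8}  B2 = {1, 4, 7, 8}  B3 = {1, 4, 5, 8}  B4 = {2, 3, 4, 7}  B5 = {2, 3, 4, 6}
Tree: B1–B2, B2–B3, B1–B4, B4–B5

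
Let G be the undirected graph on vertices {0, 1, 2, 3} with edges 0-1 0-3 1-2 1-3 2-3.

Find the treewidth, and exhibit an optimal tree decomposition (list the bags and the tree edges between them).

Treewidth 2.
One optimal decomposition is:
Bags: B1 = {0, 1, 3}  B2 = {1, 2, 3}
Tree: B1–B2

Each bag holds 3 vertices, so the decomposition has width 2, which upper-bounds the treewidth. On the other hand G contains the 3-clique {0, 1, 3}. A clique must lie in a single bag of any decomposition, so no decomposition can have width below 2. Hence tw(G) = 2 exactly.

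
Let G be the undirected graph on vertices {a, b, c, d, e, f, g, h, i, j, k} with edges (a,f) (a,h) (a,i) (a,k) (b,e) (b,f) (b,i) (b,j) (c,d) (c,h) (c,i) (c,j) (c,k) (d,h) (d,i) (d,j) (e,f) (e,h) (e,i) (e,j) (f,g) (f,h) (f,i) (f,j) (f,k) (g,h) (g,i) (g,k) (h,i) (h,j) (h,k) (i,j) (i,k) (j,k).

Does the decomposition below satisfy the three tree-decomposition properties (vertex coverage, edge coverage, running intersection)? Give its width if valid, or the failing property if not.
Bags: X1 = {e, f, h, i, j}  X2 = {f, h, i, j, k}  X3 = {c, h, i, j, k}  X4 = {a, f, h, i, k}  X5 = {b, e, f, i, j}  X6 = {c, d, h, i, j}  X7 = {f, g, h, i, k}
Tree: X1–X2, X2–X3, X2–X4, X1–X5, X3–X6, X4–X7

Checking the three conditions: (i) the bags cover all of {a, b, c, d, e, f, g, h, i, j, k}; (ii) for each edge, some bag contains both endpoints; (iii) the bags containing any fixed vertex form a subtree. All hold, so the decomposition is valid with width 5 − 1 = 4.

Yes; width 4.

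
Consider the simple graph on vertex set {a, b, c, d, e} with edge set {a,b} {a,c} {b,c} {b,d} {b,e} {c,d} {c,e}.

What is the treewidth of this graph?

A width-2 tree decomposition is:
Bags: B1 = {a, b, c}  B2 = {b, c, e}  B3 = {b, c, d}
Tree: B1–B2, B1–B3
Every bag has size at most 3, so the width is 3 − 1 = 2 and tw(G) ≤ 2. For the lower bound, the 3 vertices {b, c, d} are pairwise adjacent, and any tree decomposition puts a clique entirely inside one bag — forcing width ≥ 2. Therefore the treewidth is 2.

2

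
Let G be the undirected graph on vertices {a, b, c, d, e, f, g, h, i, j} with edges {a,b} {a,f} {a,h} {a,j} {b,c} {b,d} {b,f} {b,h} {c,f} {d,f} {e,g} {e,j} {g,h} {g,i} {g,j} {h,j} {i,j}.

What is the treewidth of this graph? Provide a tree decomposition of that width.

Treewidth 2.
One optimal decomposition is:
Bags: B1 = {a, b, h}  B2 = {a, b, f}  B3 = {b, d, f}  B4 = {b, c, f}  B5 = {a, h, j}  B6 = {g, h, j}  B7 = {e, g, j}  B8 = {g, i, j}
Tree: B1–B2, B2–B3, B2–B4, B1–B5, B5–B6, B6–B7, B6–B8

Every bag has size at most 3, so the width is 3 − 1 = 2 and tw(G) ≤ 2. For the lower bound, the 3 vertices {e, g, j} are pairwise adjacent, and any tree decomposition puts a clique entirely inside one bag — forcing width ≥ 2. Hence tw(G) = 2 exactly.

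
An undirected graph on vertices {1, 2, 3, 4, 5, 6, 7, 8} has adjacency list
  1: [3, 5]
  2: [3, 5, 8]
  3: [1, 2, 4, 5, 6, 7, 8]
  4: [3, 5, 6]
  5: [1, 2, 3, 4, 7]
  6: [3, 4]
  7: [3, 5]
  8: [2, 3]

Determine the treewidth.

2

A width-2 tree decomposition is:
Bags: B1 = {2, 3, 5}  B2 = {3, 5, 7}  B3 = {3, 4, 5}  B4 = {3, 4, 6}  B5 = {2, 3, 8}  B6 = {1, 3, 5}
Tree: B1–B2, B1–B3, B3–B4, B1–B5, B2–B6
The largest bag has 3 vertices, giving width 2; this decomposition certifies tw(G) ≤ 2. For the lower bound, the 3 vertices {2, 3, 8} are pairwise adjacent, and any tree decomposition puts a clique entirely inside one bag — forcing width ≥ 2. Hence tw(G) = 2 exactly.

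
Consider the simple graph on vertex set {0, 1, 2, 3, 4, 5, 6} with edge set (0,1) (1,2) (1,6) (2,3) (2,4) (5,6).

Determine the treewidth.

1

A width-1 tree decomposition is:
Bags: B1 = {0, 1}  B2 = {1, 2}  B3 = {2, 3}  B4 = {2, 4}  B5 = {1, 6}  B6 = {5, 6}
Tree: B1–B2, B2–B3, B3–B4, B1–B5, B5–B6
Each bag holds 2 vertices, so the decomposition has width 1, which upper-bounds the treewidth. G has an edge, so its treewidth is at least 1. Hence tw(G) = 1 exactly.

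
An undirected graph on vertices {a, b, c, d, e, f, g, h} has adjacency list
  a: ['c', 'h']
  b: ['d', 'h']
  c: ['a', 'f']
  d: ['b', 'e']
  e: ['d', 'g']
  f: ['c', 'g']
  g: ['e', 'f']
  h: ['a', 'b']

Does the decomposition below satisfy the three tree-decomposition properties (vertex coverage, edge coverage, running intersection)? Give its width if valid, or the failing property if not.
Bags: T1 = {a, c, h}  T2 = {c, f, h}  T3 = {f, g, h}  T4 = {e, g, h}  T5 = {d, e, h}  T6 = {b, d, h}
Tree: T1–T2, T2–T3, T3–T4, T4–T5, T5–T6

Every vertex of G appears in some bag (union = {a, b, c, d, e, f, g, h}); every edge is covered by a bag; and for each vertex v the set of bags containing v is connected in the bag tree. The decomposition is therefore valid. The largest bag has 3 vertices, so the width is 2.

Yes; width 2.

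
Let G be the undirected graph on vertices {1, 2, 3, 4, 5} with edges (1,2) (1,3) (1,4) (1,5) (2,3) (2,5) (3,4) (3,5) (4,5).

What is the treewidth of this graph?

A width-3 tree decomposition is:
Bags: B1 = {1, 2, 3, 5}  B2 = {1, 3, 4, 5}
Tree: B1–B2
Every bag has size at most 4, so the width is 4 − 1 = 3 and tw(G) ≤ 3. On the other hand G contains the 4-clique {1, 2, 3, 5}. A clique must lie in a single bag of any decomposition, so no decomposition can have width below 3. Therefore the treewidth is 3.

3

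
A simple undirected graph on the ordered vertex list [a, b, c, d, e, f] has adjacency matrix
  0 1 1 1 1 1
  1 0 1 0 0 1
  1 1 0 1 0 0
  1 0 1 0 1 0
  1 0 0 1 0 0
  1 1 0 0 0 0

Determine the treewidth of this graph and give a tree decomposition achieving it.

Treewidth 2.
One such decomposition:
Bags: B1 = {a, b, f}  B2 = {a, b, c}  B3 = {a, c, d}  B4 = {a, d, e}
Tree: B1–B2, B2–B3, B3–B4

Every bag has size at most 3, so the width is 3 − 1 = 2 and tw(G) ≤ 2. Conversely, {a, d, e} is a clique of size 3, and the vertices of any clique must share a bag in every tree decomposition; so some bag has ≥ 3 vertices and tw(G) ≥ 2. Combining the bounds, tw(G) = 2.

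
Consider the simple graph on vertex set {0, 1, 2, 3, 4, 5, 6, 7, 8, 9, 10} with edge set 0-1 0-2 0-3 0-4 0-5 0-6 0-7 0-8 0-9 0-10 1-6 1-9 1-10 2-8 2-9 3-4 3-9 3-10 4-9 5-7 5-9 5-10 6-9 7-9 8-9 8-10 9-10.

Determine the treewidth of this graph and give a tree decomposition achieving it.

Treewidth 3.
Bags: B1 = {0, 1, 9, 10}  B2 = {0, 3, 9, 10}  B3 = {0, 8, 9, 10}  B4 = {0, 5, 9, 10}  B5 = {0, 2, 8, 9}  B6 = {0, 5, 7, 9}  B7 = {0, 3, 4, 9}  B8 = {0, 1, 6, 9}
Tree: B1–B2, B2–B3, B2–B4, B3–B5, B4–B6, B2–B7, B1–B8

Every bag has size at most 4, so the width is 4 − 1 = 3 and tw(G) ≤ 3. Conversely, {0, 2, 8, 9} is a clique of size 4, and the vertices of any clique must share a bag in every tree decomposition; so some bag has ≥ 4 vertices and tw(G) ≥ 3. Hence tw(G) = 3 exactly.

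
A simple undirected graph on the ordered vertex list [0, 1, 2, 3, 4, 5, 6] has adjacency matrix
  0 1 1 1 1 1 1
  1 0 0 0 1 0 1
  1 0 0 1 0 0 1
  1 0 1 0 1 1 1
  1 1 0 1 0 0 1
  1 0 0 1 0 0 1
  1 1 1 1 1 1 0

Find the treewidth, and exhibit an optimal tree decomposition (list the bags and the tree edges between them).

Treewidth 3.
One such decomposition:
Bags: B1 = {0, 3, 5, 6}  B2 = {0, 2, 3, 6}  B3 = {0, 3, 4, 6}  B4 = {0, 1, 4, 6}
Tree: B1–B2, B2–B3, B3–B4

The largest bag has 4 vertices, giving width 3; this decomposition certifies tw(G) ≤ 3. On the other hand G contains the 4-clique {0, 1, 4, 6}. A clique must lie in a single bag of any decomposition, so no decomposition can have width below 3. Therefore the treewidth is 3.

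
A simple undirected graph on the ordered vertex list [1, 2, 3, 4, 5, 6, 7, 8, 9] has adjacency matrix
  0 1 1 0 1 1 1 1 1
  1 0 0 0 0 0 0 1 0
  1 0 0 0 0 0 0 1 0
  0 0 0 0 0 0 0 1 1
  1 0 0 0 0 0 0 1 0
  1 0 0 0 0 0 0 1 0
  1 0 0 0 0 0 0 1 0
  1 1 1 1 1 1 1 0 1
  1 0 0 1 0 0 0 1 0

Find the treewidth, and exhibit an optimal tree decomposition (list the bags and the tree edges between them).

Treewidth 2.
One such decomposition:
Bags: B1 = {1, 6, 8}  B2 = {1, 8, 9}  B3 = {1, 5, 8}  B4 = {1, 2, 8}  B5 = {1, 3, 8}  B6 = {1, 7, 8}  B7 = {4, 8, 9}
Tree: B1–B2, B2–B3, B3–B4, B3–B5, B4–B6, B2–B7

The largest bag has 3 vertices, giving width 2; this decomposition certifies tw(G) ≤ 2. On the other hand G contains the 3-clique {1, 2, 8}. A clique must lie in a single bag of any decomposition, so no decomposition can have width below 2. Combining the bounds, tw(G) = 2.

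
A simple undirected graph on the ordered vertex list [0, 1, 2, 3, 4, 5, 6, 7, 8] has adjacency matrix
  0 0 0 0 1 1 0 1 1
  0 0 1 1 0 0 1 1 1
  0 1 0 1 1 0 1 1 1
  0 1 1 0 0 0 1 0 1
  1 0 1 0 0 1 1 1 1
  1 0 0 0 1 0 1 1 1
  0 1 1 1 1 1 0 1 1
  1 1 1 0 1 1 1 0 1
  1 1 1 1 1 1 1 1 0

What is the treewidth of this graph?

A width-4 tree decomposition is:
Bags: B1 = {1, 2, 6, 7, 8}  B2 = {2, 4, 6, 7, 8}  B3 = {1, 2, 3, 6, 8}  B4 = {4, 5, 6, 7, 8}  B5 = {0, 4, 5, 7, 8}
Tree: B1–B2, B1–B3, B2–B4, B4–B5
Each bag holds 5 vertices, so the decomposition has width 4, which upper-bounds the treewidth. On the other hand G contains the 5-clique {0, 4, 5, 7, 8}. A clique must lie in a single bag of any decomposition, so no decomposition can have width below 4. Hence tw(G) = 4 exactly.

4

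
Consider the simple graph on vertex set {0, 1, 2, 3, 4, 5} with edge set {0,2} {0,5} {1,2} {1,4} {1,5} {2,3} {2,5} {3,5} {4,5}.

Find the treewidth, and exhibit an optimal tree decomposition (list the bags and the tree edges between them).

The largest bag has 3 vertices, giving width 2; this decomposition certifies tw(G) ≤ 2. Conversely, {0, 2, 5} is a clique of size 3, and the vertices of any clique must share a bag in every tree decomposition; so some bag has ≥ 3 vertices and tw(G) ≥ 2. Combining the bounds, tw(G) = 2.

Treewidth 2.
Bags: B1 = {0, 2, 5}  B2 = {1, 2, 5}  B3 = {1, 4, 5}  B4 = {2, 3, 5}
Tree: B1–B2, B2–B3, B2–B4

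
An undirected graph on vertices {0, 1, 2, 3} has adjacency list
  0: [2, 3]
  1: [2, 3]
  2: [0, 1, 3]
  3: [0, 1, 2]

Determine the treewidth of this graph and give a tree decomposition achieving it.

Treewidth 2.
One optimal decomposition is:
Bags: B1 = {0, 2, 3}  B2 = {1, 2, 3}
Tree: B1–B2

Every bag has size at most 3, so the width is 3 − 1 = 2 and tw(G) ≤ 2. For the lower bound, the 3 vertices {0, 2, 3} are pairwise adjacent, and any tree decomposition puts a clique entirely inside one bag — forcing width ≥ 2. Combining the bounds, tw(G) = 2.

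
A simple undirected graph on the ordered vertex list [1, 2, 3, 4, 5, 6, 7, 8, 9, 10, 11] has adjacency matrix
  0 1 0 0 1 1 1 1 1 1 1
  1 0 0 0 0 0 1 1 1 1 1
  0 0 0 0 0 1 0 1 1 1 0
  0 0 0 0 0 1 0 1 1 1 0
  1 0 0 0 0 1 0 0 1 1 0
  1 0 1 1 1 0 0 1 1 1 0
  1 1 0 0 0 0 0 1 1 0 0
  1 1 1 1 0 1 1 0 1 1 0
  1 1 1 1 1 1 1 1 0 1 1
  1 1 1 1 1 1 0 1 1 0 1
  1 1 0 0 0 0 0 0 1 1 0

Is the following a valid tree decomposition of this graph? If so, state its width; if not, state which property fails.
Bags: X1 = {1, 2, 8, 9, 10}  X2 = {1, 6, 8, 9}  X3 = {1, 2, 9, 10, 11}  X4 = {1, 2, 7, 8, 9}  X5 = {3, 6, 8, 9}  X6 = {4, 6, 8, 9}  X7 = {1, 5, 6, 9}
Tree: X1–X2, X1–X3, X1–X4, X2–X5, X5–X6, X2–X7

No — edge (10,6) lies in no bag.

A tree decomposition must satisfy three properties: every vertex lies in some bag; for every edge, both endpoints lie together in some bag; and for every vertex, the bags containing it form a connected subtree. Here edge (10,6) lies in no bag, so the decomposition is invalid.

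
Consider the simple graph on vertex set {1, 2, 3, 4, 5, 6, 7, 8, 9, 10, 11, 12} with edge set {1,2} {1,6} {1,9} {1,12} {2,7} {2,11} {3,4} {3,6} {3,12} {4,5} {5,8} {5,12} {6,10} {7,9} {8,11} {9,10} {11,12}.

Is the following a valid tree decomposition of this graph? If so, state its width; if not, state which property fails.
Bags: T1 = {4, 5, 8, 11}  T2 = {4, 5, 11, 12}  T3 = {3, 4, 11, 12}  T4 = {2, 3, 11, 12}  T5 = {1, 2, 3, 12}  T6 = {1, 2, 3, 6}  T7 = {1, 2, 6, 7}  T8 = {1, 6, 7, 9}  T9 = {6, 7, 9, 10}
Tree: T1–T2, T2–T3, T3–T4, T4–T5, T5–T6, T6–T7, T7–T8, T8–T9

Yes; width 3.

Vertex coverage: the bags together contain {1, 2, 3, 4, 5, 6, 7, 8, 9, 10, 11, 12}, the full vertex set. Edge coverage: each edge of G has both endpoints in at least one bag. Running intersection: for every vertex, the bags containing it form a connected subtree. All three properties hold, so this is a valid tree decomposition of width max|bag| − 1 = 3, and hence tw(G) ≤ 3.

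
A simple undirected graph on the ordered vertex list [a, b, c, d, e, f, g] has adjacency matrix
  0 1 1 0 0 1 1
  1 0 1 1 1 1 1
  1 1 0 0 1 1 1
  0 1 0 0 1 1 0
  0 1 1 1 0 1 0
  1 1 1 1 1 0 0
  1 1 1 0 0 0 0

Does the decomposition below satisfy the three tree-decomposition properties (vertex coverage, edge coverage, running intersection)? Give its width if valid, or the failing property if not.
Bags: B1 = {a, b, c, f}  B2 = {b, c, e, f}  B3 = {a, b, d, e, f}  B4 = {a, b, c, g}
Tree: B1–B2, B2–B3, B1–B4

No — bags containing vertex a are not connected in the tree.

A tree decomposition must satisfy three properties: every vertex lies in some bag; for every edge, both endpoints lie together in some bag; and for every vertex, the bags containing it form a connected subtree. Here bags containing vertex a are not connected in the tree, so the decomposition is invalid.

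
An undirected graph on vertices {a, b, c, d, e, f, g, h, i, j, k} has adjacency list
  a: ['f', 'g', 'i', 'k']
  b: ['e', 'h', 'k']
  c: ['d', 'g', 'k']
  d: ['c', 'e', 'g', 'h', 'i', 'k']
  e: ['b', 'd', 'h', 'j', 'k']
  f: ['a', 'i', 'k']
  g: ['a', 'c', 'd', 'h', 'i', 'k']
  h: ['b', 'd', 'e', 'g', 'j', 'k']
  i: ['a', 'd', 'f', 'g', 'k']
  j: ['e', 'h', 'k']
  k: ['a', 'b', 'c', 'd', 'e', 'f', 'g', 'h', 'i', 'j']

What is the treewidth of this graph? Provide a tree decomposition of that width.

Every bag has size at most 4, so the width is 4 − 1 = 3 and tw(G) ≤ 3. For the lower bound, the 4 vertices {d, g, h, k} are pairwise adjacent, and any tree decomposition puts a clique entirely inside one bag — forcing width ≥ 3. The upper and lower bounds meet at 3, so that is the treewidth.

Treewidth 3.
One optimal decomposition is:
Bags: B1 = {a, g, i, k}  B2 = {d, g, i, k}  B3 = {d, g, h, k}  B4 = {d, e, h, k}  B5 = {a, f, i, k}  B6 = {c, d, g, k}  B7 = {b, e, h, k}  B8 = {e, h, j, k}
Tree: B1–B2, B2–B3, B3–B4, B1–B5, B2–B6, B4–B7, B7–B8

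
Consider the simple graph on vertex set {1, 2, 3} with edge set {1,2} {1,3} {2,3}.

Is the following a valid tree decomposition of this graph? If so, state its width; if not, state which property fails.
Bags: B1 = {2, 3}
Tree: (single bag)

A tree decomposition must satisfy three properties: every vertex lies in some bag; for every edge, both endpoints lie together in some bag; and for every vertex, the bags containing it form a connected subtree. Here vertex 1 appears in no bag, so the decomposition is invalid.

No — vertex 1 appears in no bag.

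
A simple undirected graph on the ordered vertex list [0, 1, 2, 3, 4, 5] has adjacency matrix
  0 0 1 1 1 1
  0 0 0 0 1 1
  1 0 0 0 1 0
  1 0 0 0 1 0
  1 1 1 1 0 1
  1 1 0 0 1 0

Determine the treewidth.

A width-2 tree decomposition is:
Bags: B1 = {0, 3, 4}  B2 = {0, 2, 4}  B3 = {0, 4, 5}  B4 = {1, 4, 5}
Tree: B1–B2, B2–B3, B3–B4
The largest bag has 3 vertices, giving width 2; this decomposition certifies tw(G) ≤ 2. Conversely, {0, 2, 4} is a clique of size 3, and the vertices of any clique must share a bag in every tree decomposition; so some bag has ≥ 3 vertices and tw(G) ≥ 2. Combining the bounds, tw(G) = 2.

2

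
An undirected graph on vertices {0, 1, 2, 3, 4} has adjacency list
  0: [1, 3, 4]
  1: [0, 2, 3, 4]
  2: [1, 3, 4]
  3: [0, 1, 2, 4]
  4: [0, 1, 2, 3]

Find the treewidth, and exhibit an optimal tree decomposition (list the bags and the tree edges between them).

Every bag has size at most 4, so the width is 4 − 1 = 3 and tw(G) ≤ 3. For the lower bound, the 4 vertices {0, 1, 3, 4} are pairwise adjacent, and any tree decomposition puts a clique entirely inside one bag — forcing width ≥ 3. Therefore the treewidth is 3.

Treewidth 3.
One such decomposition:
Bags: B1 = {0, 1, 3, 4}  B2 = {1, 2, 3, 4}
Tree: B1–B2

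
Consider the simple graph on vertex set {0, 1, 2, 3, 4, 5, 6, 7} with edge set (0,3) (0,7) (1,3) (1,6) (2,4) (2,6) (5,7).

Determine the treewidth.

A width-1 tree decomposition is:
Bags: B1 = {5, 7}  B2 = {0, 7}  B3 = {0, 3}  B4 = {1, 3}  B5 = {1, 6}  B6 = {2, 6}  B7 = {2, 4}
Tree: B1–B2, B2–B3, B3–B4, B4–B5, B5–B6, B6–B7
Every bag has size at most 2, so the width is 2 − 1 = 1 and tw(G) ≤ 1. Since G has at least one edge (e.g. 5–7), it is not an edgeless graph, so tw(G) ≥ 1. Combining the bounds, tw(G) = 1.

1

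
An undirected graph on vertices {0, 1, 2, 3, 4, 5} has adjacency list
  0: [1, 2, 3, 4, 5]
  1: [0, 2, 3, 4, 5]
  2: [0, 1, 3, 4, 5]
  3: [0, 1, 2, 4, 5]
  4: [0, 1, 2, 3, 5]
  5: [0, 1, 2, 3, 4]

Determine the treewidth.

A width-5 tree decomposition is:
Bags: B1 = {0, 1, 2, 3, 4, 5}
Tree: (single bag)
A single bag containing all 6 vertices is trivially a valid decomposition of width 5. Conversely, {0, 1, 2, 3, 4, 5} is a clique of size 6, and the vertices of any clique must share a bag in every tree decomposition; so some bag has ≥ 6 vertices and tw(G) ≥ 5. Therefore the treewidth is 5.

5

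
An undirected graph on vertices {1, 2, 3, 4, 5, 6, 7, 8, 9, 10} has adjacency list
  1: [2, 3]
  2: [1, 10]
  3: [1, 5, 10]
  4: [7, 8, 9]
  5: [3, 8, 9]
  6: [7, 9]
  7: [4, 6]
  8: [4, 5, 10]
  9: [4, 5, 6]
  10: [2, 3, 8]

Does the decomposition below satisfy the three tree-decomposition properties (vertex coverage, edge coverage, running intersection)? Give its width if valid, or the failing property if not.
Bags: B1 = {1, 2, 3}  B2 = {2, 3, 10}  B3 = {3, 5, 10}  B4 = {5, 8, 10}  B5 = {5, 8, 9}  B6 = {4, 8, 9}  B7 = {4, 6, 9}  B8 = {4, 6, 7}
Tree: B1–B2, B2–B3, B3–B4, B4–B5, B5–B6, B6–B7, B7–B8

Yes; width 2.

Checking the three conditions: (i) the bags cover all of {1, 2, 3, 4, 5, 6, 7, 8, 9, 10}; (ii) for each edge, some bag contains both endpoints; (iii) the bags containing any fixed vertex form a subtree. All hold, so the decomposition is valid with width 3 − 1 = 2.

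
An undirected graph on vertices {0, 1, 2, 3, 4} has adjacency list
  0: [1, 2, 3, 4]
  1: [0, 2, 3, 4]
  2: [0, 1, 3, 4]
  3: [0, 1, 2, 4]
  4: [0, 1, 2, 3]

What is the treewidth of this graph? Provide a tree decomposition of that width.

With just one bag of size 5, the width is 5 − 1 = 4, so tw(G) ≤ 4. Conversely, {0, 1, 2, 3, 4} is a clique of size 5, and the vertices of any clique must share a bag in every tree decomposition; so some bag has ≥ 5 vertices and tw(G) ≥ 4. Therefore the treewidth is 4.

Treewidth 4.
One such decomposition:
Bags: B1 = {0, 1, 2, 3, 4}
Tree: (single bag)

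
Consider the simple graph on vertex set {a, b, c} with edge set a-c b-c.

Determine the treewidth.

A width-1 tree decomposition is:
Bags: B1 = {a, c}  B2 = {b, c}
Tree: B1–B2
Each bag holds 2 vertices, so the decomposition has width 1, which upper-bounds the treewidth. Since G has at least one edge (e.g. c–a), it is not an edgeless graph, so tw(G) ≥ 1. Hence tw(G) = 1 exactly.

1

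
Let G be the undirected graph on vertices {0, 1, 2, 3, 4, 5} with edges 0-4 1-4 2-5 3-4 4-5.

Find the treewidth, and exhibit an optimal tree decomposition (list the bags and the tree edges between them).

The largest bag has 2 vertices, giving width 1; this decomposition certifies tw(G) ≤ 1. Any graph with an edge has treewidth ≥ 1, and G has the edge 4–5. Hence tw(G) = 1 exactly.

Treewidth 1.
Bags: B1 = {4, 5}  B2 = {3, 4}  B3 = {2, 5}  B4 = {0, 4}  B5 = {1, 4}
Tree: B1–B2, B1–B3, B2–B4, B4–B5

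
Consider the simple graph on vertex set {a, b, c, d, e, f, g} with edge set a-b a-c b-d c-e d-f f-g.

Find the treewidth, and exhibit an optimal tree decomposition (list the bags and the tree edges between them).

Every bag has size at most 2, so the width is 2 − 1 = 1 and tw(G) ≤ 1. Any graph with an edge has treewidth ≥ 1, and G has the edge e–c. Hence tw(G) = 1 exactly.

Treewidth 1.
One such decomposition:
Bags: B1 = {c, e}  B2 = {a, c}  B3 = {a, b}  B4 = {b, d}  B5 = {d, f}  B6 = {f, g}
Tree: B1–B2, B2–B3, B3–B4, B4–B5, B5–B6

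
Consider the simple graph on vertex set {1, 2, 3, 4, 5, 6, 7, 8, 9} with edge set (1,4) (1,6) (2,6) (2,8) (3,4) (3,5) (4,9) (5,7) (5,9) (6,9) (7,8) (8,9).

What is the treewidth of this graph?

3

A width-3 tree decomposition is:
Bags: B1 = {1, 3, 4, 5}  B2 = {1, 4, 5, 9}  B3 = {1, 5, 6, 9}  B4 = {5, 6, 7, 9}  B5 = {6, 7, 8, 9}  B6 = {2, 6, 7, 8}
Tree: B1–B2, B2–B3, B3–B4, B4–B5, B5–B6
Each bag holds 4 vertices, so the decomposition has width 3, which upper-bounds the treewidth. For the lower bound: the 4 vertex sets {1,3,4}, {5}, {9}, {2,6,7,8} are disjoint, each induces a connected subgraph, and every pair is joined by at least one edge of G. Contracting each set to a single vertex therefore yields K_{4} as a minor, and since treewidth is minor-monotone, tw(G) ≥ tw(K_{4}) = 3. Therefore the treewidth is 3.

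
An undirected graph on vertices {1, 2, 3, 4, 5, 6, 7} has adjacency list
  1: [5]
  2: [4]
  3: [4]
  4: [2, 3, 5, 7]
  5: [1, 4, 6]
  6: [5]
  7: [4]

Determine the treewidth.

1

A width-1 tree decomposition is:
Bags: B1 = {3, 4}  B2 = {4, 5}  B3 = {4, 7}  B4 = {5, 6}  B5 = {2, 4}  B6 = {1, 5}
Tree: B1–B2, B1–B3, B2–B4, B2–B5, B2–B6
Each bag holds 2 vertices, so the decomposition has width 1, which upper-bounds the treewidth. G has an edge, so its treewidth is at least 1. Therefore the treewidth is 1.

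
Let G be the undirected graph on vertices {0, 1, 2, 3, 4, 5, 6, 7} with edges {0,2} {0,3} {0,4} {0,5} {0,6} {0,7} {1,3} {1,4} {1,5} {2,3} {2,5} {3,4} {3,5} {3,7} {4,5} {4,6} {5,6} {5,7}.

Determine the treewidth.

A width-3 tree decomposition is:
Bags: B1 = {0, 3, 4, 5}  B2 = {0, 3, 5, 7}  B3 = {0, 2, 3, 5}  B4 = {0, 4, 5, 6}  B5 = {1, 3, 4, 5}
Tree: B1–B2, B2–B3, B1–B4, B1–B5
Every bag has size at most 4, so the width is 4 − 1 = 3 and tw(G) ≤ 3. For the lower bound, the 4 vertices {0, 2, 3, 5} are pairwise adjacent, and any tree decomposition puts a clique entirely inside one bag — forcing width ≥ 3. The upper and lower bounds meet at 3, so that is the treewidth.

3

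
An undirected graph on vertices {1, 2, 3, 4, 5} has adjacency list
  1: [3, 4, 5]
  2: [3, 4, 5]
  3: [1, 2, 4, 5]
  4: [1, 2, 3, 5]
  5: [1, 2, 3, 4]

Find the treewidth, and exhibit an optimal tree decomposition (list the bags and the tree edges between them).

Treewidth 3.
One optimal decomposition is:
Bags: B1 = {2, 3, 4, 5}  B2 = {1, 3, 4, 5}
Tree: B1–B2

The largest bag has 4 vertices, giving width 3; this decomposition certifies tw(G) ≤ 3. On the other hand G contains the 4-clique {1, 3, 4, 5}. A clique must lie in a single bag of any decomposition, so no decomposition can have width below 3. Hence tw(G) = 3 exactly.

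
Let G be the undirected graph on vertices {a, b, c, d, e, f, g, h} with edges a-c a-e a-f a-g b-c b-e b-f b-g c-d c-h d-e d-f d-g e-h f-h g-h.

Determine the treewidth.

A width-4 tree decomposition is:
Bags: B1 = {b, c, e, f, g}  B2 = {a, c, e, f, g}  B3 = {c, e, f, g, h}  B4 = {c, d, e, f, g}
Tree: B1–B2, B2–B3, B3–B4
Every bag has size at most 5, so the width is 5 − 1 = 4 and tw(G) ≤ 4. For the lower bound: the 5 vertex sets {b,c}, {a,g}, {f,h}, {e}, {d} are disjoint, each induces a connected subgraph, and every pair is joined by at least one edge of G. Contracting each set to a single vertex therefore yields K_{5} as a minor, and since treewidth is minor-monotone, tw(G) ≥ tw(K_{5}) = 4. The upper and lower bounds meet at 4, so that is the treewidth.

4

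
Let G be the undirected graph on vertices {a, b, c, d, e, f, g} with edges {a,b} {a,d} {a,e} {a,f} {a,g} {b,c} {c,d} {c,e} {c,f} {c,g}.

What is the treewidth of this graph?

2

A width-2 tree decomposition is:
Bags: B1 = {a, c, g}  B2 = {a, b, c}  B3 = {a, c, f}  B4 = {a, c, d}  B5 = {a, c, e}
Tree: B1–B2, B2–B3, B3–B4, B4–B5
The largest bag has 3 vertices, giving width 2; this decomposition certifies tw(G) ≤ 2. For the lower bound, G contains the cycle c–g–a–b–c, so G is not a forest; only forests have treewidth ≤ 1, hence tw(G) ≥ 2. Therefore the treewidth is 2.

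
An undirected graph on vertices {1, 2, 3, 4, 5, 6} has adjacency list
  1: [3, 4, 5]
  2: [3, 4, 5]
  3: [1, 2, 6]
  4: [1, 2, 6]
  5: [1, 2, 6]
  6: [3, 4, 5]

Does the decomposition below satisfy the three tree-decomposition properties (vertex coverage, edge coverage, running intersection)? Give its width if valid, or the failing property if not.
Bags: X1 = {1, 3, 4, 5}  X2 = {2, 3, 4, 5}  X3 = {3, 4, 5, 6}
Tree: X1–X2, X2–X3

Yes; width 3.

Vertex coverage: the bags together contain {1, 2, 3, 4, 5, 6}, the full vertex set. Edge coverage: each edge of G has both endpoints in at least one bag. Running intersection: for every vertex, the bags containing it form a connected subtree. All three properties hold, so this is a valid tree decomposition of width max|bag| − 1 = 3, and hence tw(G) ≤ 3.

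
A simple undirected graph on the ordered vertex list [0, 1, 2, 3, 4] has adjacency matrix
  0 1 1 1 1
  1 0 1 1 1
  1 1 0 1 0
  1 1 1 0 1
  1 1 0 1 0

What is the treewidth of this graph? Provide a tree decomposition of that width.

The largest bag has 4 vertices, giving width 3; this decomposition certifies tw(G) ≤ 3. On the other hand G contains the 4-clique {0, 1, 2, 3}. A clique must lie in a single bag of any decomposition, so no decomposition can have width below 3. Therefore the treewidth is 3.

Treewidth 3.
One optimal decomposition is:
Bags: B1 = {0, 1, 2, 3}  B2 = {0, 1, 3, 4}
Tree: B1–B2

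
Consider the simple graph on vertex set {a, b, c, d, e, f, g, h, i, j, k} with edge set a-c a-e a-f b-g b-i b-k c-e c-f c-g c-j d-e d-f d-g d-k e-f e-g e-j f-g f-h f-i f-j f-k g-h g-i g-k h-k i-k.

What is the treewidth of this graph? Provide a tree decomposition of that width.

Treewidth 3.
One optimal decomposition is:
Bags: B1 = {c, e, f, g}  B2 = {d, e, f, g}  B3 = {d, f, g, k}  B4 = {f, g, h, k}  B5 = {f, g, i, k}  B6 = {b, g, i, k}  B7 = {c, e, f, j}  B8 = {a, c, e, f}
Tree: B1–B2, B2–B3, B3–B4, B3–B5, B5–B6, B1–B7, B7–B8

The largest bag has 4 vertices, giving width 3; this decomposition certifies tw(G) ≤ 3. For the lower bound, the 4 vertices {d, e, f, g} are pairwise adjacent, and any tree decomposition puts a clique entirely inside one bag — forcing width ≥ 3. Therefore the treewidth is 3.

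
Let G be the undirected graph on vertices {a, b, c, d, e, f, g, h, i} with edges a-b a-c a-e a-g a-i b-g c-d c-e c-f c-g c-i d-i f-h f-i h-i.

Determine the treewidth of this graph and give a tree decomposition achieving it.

The largest bag has 3 vertices, giving width 2; this decomposition certifies tw(G) ≤ 2. For the lower bound, the 3 vertices {f, h, i} are pairwise adjacent, and any tree decomposition puts a clique entirely inside one bag — forcing width ≥ 2. Combining the bounds, tw(G) = 2.

Treewidth 2.
One such decomposition:
Bags: B1 = {a, c, g}  B2 = {a, c, e}  B3 = {a, b, g}  B4 = {a, c, i}  B5 = {c, f, i}  B6 = {f, h, i}  B7 = {c, d, i}
Tree: B1–B2, B1–B3, B1–B4, B4–B5, B5–B6, B5–B7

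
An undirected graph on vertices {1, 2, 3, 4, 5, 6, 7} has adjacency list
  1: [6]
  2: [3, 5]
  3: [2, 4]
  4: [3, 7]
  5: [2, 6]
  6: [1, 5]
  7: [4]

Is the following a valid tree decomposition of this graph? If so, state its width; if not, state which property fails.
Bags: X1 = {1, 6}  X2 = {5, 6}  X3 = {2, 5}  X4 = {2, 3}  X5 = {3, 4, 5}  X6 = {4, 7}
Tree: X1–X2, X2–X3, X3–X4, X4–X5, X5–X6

A tree decomposition must satisfy three properties: every vertex lies in some bag; for every edge, both endpoints lie together in some bag; and for every vertex, the bags containing it form a connected subtree. Here bags containing vertex 5 are not connected in the tree, so the decomposition is invalid.

No — bags containing vertex 5 are not connected in the tree.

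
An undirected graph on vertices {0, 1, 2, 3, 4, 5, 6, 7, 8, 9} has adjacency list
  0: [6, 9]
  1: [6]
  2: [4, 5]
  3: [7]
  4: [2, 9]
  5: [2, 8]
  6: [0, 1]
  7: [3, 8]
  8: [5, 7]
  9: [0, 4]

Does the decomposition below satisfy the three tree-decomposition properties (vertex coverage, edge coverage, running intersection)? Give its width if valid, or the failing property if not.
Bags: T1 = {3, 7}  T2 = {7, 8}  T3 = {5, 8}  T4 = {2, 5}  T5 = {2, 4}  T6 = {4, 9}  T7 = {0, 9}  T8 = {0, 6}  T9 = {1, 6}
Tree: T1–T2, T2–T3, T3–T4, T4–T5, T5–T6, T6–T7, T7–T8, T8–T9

Yes; width 1.

Vertex coverage: the bags together contain {0, 1, 2, 3, 4, 5, 6, 7, 8, 9}, the full vertex set. Edge coverage: each edge of G has both endpoints in at least one bag. Running intersection: for every vertex, the bags containing it form a connected subtree. All three properties hold, so this is a valid tree decomposition of width max|bag| − 1 = 1, and hence tw(G) ≤ 1.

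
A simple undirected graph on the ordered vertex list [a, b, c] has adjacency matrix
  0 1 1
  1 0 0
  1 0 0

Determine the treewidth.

1

A width-1 tree decomposition is:
Bags: B1 = {a, c}  B2 = {a, b}
Tree: B1–B2
Every bag has size at most 2, so the width is 2 − 1 = 1 and tw(G) ≤ 1. Any graph with an edge has treewidth ≥ 1, and G has the edge c–a. Therefore the treewidth is 1.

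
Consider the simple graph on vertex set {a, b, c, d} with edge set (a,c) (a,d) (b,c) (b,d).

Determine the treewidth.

2

A width-2 tree decomposition is:
Bags: B1 = {b, c, d}  B2 = {a, c, d}
Tree: B1–B2
The largest bag has 3 vertices, giving width 2; this decomposition certifies tw(G) ≤ 2. The edges c–b–d–a–c form a cycle, so G is not a tree and its treewidth is at least 2. Hence tw(G) = 2 exactly.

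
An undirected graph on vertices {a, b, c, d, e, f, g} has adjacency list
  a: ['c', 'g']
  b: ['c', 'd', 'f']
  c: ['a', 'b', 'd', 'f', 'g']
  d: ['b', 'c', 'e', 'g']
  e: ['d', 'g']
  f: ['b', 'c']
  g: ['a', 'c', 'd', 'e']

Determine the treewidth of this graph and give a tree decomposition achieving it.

Treewidth 2.
One optimal decomposition is:
Bags: B1 = {b, c, d}  B2 = {c, d, g}  B3 = {a, c, g}  B4 = {d, e, g}  B5 = {b, c, f}
Tree: B1–B2, B2–B3, B2–B4, B1–B5

Each bag holds 3 vertices, so the decomposition has width 2, which upper-bounds the treewidth. Conversely, {d, e, g} is a clique of size 3, and the vertices of any clique must share a bag in every tree decomposition; so some bag has ≥ 3 vertices and tw(G) ≥ 2. Hence tw(G) = 2 exactly.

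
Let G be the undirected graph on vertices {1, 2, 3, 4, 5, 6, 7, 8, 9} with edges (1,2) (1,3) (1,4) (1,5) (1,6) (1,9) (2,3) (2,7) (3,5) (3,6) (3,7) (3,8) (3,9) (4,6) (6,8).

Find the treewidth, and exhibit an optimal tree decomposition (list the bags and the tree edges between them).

Each bag holds 3 vertices, so the decomposition has width 2, which upper-bounds the treewidth. On the other hand G contains the 3-clique {3, 6, 8}. A clique must lie in a single bag of any decomposition, so no decomposition can have width below 2. Combining the bounds, tw(G) = 2.

Treewidth 2.
Bags: B1 = {1, 2, 3}  B2 = {2, 3, 7}  B3 = {1, 3, 6}  B4 = {1, 4, 6}  B5 = {1, 3, 9}  B6 = {3, 6, 8}  B7 = {1, 3, 5}
Tree: B1–B2, B1–B3, B3–B4, B3–B5, B3–B6, B3–B7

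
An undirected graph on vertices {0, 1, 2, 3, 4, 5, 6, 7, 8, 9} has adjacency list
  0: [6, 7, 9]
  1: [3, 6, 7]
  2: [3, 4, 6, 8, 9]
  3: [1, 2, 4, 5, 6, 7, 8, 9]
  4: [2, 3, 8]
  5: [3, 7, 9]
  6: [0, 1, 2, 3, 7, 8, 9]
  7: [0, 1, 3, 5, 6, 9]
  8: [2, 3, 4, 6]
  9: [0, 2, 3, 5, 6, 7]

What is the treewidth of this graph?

A width-3 tree decomposition is:
Bags: B1 = {2, 3, 6, 9}  B2 = {3, 6, 7, 9}  B3 = {2, 3, 6, 8}  B4 = {3, 5, 7, 9}  B5 = {1, 3, 6, 7}  B6 = {0, 6, 7, 9}  B7 = {2, 3, 4, 8}
Tree: B1–B2, B1–B3, B2–B4, B2–B5, B2–B6, B3–B7
Every bag has size at most 4, so the width is 4 − 1 = 3 and tw(G) ≤ 3. On the other hand G contains the 4-clique {0, 6, 7, 9}. A clique must lie in a single bag of any decomposition, so no decomposition can have width below 3. Combining the bounds, tw(G) = 3.

3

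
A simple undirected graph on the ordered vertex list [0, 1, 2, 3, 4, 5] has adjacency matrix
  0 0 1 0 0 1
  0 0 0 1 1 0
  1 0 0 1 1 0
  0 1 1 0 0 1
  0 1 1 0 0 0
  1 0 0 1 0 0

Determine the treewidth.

2

A width-2 tree decomposition is:
Bags: B1 = {1, 3, 4}  B2 = {2, 3, 4}  B3 = {2, 3, 5}  B4 = {0, 2, 5}
Tree: B1–B2, B2–B3, B3–B4
The largest bag has 3 vertices, giving width 2; this decomposition certifies tw(G) ≤ 2. For the lower bound, G contains the cycle 1–4–2–3–1, so G is not a forest; only forests have treewidth ≤ 1, hence tw(G) ≥ 2. The upper and lower bounds meet at 2, so that is the treewidth.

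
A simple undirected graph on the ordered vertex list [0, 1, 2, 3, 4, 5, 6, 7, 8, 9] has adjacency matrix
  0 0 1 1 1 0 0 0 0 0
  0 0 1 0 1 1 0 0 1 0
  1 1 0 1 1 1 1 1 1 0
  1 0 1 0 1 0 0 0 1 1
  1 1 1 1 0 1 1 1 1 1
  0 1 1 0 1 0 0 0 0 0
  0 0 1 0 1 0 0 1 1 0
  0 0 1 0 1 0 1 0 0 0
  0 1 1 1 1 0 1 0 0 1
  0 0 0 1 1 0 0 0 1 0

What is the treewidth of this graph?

3

A width-3 tree decomposition is:
Bags: B1 = {2, 4, 6, 8}  B2 = {1, 2, 4, 8}  B3 = {1, 2, 4, 5}  B4 = {2, 3, 4, 8}  B5 = {0, 2, 3, 4}  B6 = {3, 4, 8, 9}  B7 = {2, 4, 6, 7}
Tree: B1–B2, B2–B3, B2–B4, B4–B5, B4–B6, B1–B7
The largest bag has 4 vertices, giving width 3; this decomposition certifies tw(G) ≤ 3. Conversely, {3, 4, 8, 9} is a clique of size 4, and the vertices of any clique must share a bag in every tree decomposition; so some bag has ≥ 4 vertices and tw(G) ≥ 3. The upper and lower bounds meet at 3, so that is the treewidth.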